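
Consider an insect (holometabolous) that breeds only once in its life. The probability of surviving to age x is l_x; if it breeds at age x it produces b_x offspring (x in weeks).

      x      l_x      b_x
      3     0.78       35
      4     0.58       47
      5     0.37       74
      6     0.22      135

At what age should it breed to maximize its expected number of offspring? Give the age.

6

Expected offspring if breeding at age x = l_x × b_x:
  age 3: 0.78 × 35 = 27.300
  age 4: 0.58 × 47 = 27.260
  age 5: 0.37 × 74 = 27.380
  age 6: 0.22 × 135 = 29.700
Maximum at age 6 (29.700).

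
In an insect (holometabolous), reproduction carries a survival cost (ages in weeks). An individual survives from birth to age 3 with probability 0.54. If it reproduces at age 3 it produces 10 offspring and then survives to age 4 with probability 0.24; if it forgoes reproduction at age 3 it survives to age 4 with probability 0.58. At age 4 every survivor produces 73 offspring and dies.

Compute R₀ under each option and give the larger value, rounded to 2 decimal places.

22.86

breed at age 3: R₀ = 0.54 × (10 + 0.24 × 73) = 0.54 × 27.5200 = 14.8608
delay to age 4: R₀ = 0.54 × (0.58 × 73) = 0.54 × 42.3400 = 22.8636
Higher: delay to age 4 (22.8636).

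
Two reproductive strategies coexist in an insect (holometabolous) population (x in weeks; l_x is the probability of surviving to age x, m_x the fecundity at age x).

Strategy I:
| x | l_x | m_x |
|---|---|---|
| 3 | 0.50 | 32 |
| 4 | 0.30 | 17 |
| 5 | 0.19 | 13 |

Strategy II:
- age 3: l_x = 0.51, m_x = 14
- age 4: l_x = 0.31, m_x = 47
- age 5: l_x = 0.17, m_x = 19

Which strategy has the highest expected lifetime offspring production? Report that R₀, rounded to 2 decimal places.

24.94

Strategy I: R₀ = 0.50×32 + 0.30×17 + 0.19×13 = 23.5700
Strategy II: R₀ = 0.51×14 + 0.31×47 + 0.17×19 = 24.9400
Highest R₀: strategy II with 24.9400.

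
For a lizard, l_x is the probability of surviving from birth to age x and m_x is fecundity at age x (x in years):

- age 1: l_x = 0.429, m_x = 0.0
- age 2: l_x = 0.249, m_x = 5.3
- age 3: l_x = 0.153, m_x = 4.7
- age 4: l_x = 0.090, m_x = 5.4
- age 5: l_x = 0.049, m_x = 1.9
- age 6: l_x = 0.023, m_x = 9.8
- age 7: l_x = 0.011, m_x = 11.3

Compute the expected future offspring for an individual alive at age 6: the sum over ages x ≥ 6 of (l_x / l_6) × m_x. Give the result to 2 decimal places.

15.20

l_6 = 0.023. Conditional survival from age 6 to x is l_x / l_6.
  x=6: (0.023/0.023) × 9.8 = 9.8000
  x=7: (0.011/0.023) × 11.3 = 5.4043
Sum = 9.8000 + 5.4043 = 15.2043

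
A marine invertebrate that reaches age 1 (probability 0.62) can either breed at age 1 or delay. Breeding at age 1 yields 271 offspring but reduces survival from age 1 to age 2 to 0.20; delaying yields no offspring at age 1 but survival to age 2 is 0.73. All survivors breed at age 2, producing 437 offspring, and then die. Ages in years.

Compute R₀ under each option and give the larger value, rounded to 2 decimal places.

222.21

breed at age 1: R₀ = 0.62 × (271 + 0.20 × 437) = 0.62 × 358.4000 = 222.2080
delay to age 2: R₀ = 0.62 × (0.73 × 437) = 0.62 × 319.0100 = 197.7862
Higher: breed at age 1 (222.2080).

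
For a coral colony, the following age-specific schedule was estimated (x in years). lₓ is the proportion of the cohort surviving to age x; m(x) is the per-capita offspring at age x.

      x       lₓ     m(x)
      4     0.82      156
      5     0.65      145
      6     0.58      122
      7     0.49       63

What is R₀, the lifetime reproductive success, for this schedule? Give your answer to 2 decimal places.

323.80

R₀ = Σ lₓ m(x):
  age 4: 0.82 × 156 = 127.9200
  age 5: 0.65 × 145 = 94.2500
  age 6: 0.58 × 122 = 70.7600
  age 7: 0.49 × 63 = 30.8700
R₀ = 127.9200 + 94.2500 + 70.7600 + 30.8700 = 323.8000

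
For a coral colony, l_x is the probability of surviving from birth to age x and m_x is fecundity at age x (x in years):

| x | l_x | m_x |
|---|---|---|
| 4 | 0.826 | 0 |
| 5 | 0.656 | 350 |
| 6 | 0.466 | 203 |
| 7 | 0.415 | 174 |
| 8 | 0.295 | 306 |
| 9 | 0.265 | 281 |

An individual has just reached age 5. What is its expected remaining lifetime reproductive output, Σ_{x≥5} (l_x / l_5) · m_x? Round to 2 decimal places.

l_5 = 0.656. Conditional survival from age 5 to x is l_x / l_5.
  x=5: (0.656/0.656) × 350 = 350.0000
  x=6: (0.466/0.656) × 203 = 144.2043
  x=7: (0.415/0.656) × 174 = 110.0762
  x=8: (0.295/0.656) × 306 = 137.6067
  x=9: (0.265/0.656) × 281 = 113.5137
Sum = 350.0000 + 144.2043 + 110.0762 + 137.6067 + 113.5137 = 855.4009

855.40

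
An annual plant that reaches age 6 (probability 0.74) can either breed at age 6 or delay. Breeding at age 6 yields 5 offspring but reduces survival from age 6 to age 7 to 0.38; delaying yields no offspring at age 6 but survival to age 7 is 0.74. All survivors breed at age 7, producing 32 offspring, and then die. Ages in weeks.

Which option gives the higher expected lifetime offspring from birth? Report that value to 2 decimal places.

breed at age 6: R₀ = 0.74 × (5 + 0.38 × 32) = 0.74 × 17.1600 = 12.6984
delay to age 7: R₀ = 0.74 × (0.74 × 32) = 0.74 × 23.6800 = 17.5232
Higher: delay to age 7 (17.5232).

17.52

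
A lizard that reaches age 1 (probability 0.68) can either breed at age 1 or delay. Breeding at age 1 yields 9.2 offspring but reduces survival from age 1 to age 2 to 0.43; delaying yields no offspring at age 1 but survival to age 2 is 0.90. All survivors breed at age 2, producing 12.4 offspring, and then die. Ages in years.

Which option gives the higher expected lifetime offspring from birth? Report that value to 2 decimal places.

9.88

breed at age 1: R₀ = 0.68 × (9.2 + 0.43 × 12.4) = 0.68 × 14.5320 = 9.8818
delay to age 2: R₀ = 0.68 × (0.90 × 12.4) = 0.68 × 11.1600 = 7.5888
Higher: breed at age 1 (9.8818).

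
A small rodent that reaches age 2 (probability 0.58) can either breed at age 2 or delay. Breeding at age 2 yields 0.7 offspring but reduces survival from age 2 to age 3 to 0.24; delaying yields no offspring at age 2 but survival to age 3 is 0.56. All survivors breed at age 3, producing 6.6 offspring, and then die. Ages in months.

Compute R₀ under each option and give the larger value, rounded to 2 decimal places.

2.14

breed at age 2: R₀ = 0.58 × (0.7 + 0.24 × 6.6) = 0.58 × 2.2840 = 1.3247
delay to age 3: R₀ = 0.58 × (0.56 × 6.6) = 0.58 × 3.6960 = 2.1437
Higher: delay to age 3 (2.1437).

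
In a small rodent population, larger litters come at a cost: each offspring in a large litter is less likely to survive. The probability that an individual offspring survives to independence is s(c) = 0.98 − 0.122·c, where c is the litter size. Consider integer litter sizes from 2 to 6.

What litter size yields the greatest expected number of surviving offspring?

Expected surviving offspring = c × s(c):
  c=2: 2 × 0.736 = 1.472
  c=3: 3 × 0.614 = 1.842
  c=4: 4 × 0.492 = 1.968
  c=5: 5 × 0.370 = 1.850
  c=6: 6 × 0.248 = 1.488
Maximum at c = 4 (1.968 surviving offspring).

4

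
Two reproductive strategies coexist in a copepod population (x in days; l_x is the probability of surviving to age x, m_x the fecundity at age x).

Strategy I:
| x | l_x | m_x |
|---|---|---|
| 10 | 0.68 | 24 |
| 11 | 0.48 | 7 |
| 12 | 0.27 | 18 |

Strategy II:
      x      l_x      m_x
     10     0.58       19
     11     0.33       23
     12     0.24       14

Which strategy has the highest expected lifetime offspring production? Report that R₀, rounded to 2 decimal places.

24.54

Strategy I: R₀ = 0.68×24 + 0.48×7 + 0.27×18 = 24.5400
Strategy II: R₀ = 0.58×19 + 0.33×23 + 0.24×14 = 21.9700
Highest R₀: strategy I with 24.5400.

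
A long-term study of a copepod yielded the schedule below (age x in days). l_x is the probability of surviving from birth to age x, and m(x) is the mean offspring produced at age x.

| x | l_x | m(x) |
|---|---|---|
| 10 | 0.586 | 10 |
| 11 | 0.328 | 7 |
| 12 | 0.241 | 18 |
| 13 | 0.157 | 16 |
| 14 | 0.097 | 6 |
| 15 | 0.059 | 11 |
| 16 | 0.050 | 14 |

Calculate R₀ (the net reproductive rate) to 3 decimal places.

16.937

R₀ = Σ l_x m(x):
  age 10: 0.586 × 10 = 5.8600
  age 11: 0.328 × 7 = 2.2960
  age 12: 0.241 × 18 = 4.3380
  age 13: 0.157 × 16 = 2.5120
  age 14: 0.097 × 6 = 0.5820
  age 15: 0.059 × 11 = 0.6490
  age 16: 0.050 × 14 = 0.7000
R₀ = 5.8600 + 2.2960 + 4.3380 + 2.5120 + 0.5820 + 0.6490 + 0.7000 = 16.9370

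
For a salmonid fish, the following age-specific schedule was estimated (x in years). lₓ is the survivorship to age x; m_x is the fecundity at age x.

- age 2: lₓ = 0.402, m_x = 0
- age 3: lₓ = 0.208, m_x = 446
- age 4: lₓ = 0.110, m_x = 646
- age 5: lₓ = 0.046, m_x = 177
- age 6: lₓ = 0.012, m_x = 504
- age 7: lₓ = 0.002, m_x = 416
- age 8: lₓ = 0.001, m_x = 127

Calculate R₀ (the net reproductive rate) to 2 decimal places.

178.98

R₀ = Σ lₓ m_x:
  age 2: 0.402 × 0 = 0.0000
  age 3: 0.208 × 446 = 92.7680
  age 4: 0.110 × 646 = 71.0600
  age 5: 0.046 × 177 = 8.1420
  age 6: 0.012 × 504 = 6.0480
  age 7: 0.002 × 416 = 0.8320
  age 8: 0.001 × 127 = 0.1270
R₀ = 0.0000 + 92.7680 + 71.0600 + 8.1420 + 6.0480 + 0.8320 + 0.1270 = 178.9770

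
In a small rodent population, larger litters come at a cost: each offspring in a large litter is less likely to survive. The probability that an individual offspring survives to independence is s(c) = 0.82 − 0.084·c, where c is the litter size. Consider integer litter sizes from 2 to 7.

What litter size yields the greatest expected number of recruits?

5

Expected recruits = c × s(c):
  c=2: 2 × 0.652 = 1.304
  c=3: 3 × 0.568 = 1.704
  c=4: 4 × 0.484 = 1.936
  c=5: 5 × 0.400 = 2.000
  c=6: 6 × 0.316 = 1.896
  c=7: 7 × 0.232 = 1.624
Maximum at c = 5 (2.000 recruits).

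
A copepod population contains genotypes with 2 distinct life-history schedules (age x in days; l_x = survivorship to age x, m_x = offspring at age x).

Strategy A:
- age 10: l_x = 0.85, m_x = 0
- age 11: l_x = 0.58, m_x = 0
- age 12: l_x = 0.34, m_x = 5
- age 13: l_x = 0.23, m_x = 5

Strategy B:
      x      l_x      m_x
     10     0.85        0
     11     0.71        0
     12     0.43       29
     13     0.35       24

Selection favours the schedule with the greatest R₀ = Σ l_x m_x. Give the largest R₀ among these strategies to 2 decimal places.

20.87

Strategy A: R₀ = 0.85×0 + 0.58×0 + 0.34×5 + 0.23×5 = 2.8500
Strategy B: R₀ = 0.85×0 + 0.71×0 + 0.43×29 + 0.35×24 = 20.8700
Highest R₀: strategy B with 20.8700.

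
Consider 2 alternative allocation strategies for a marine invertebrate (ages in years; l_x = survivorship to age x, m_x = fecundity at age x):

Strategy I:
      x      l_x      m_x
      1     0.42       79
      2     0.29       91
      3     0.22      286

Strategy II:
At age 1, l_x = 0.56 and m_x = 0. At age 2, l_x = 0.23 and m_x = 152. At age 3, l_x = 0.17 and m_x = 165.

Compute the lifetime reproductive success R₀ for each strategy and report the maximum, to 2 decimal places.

Strategy I: R₀ = 0.42×79 + 0.29×91 + 0.22×286 = 122.4900
Strategy II: R₀ = 0.56×0 + 0.23×152 + 0.17×165 = 63.0100
Highest R₀: strategy I with 122.4900.

122.49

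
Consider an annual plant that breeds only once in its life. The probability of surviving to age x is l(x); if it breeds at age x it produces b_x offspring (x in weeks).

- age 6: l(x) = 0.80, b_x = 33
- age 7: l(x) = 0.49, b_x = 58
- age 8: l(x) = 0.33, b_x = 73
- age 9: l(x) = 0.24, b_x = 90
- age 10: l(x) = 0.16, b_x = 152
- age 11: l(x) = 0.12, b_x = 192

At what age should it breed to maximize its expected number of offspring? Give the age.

7

Expected offspring if breeding at age x = l(x) × b_x:
  age 6: 0.80 × 33 = 26.400
  age 7: 0.49 × 58 = 28.420
  age 8: 0.33 × 73 = 24.090
  age 9: 0.24 × 90 = 21.600
  age 10: 0.16 × 152 = 24.320
  age 11: 0.12 × 192 = 23.040
Maximum at age 7 (28.420).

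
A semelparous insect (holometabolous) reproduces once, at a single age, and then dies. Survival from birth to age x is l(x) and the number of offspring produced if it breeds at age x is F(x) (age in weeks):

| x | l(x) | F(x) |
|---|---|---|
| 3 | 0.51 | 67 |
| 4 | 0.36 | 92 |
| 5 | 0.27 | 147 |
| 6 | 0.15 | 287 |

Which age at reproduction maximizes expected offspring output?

6

Expected offspring if breeding at age x = l(x) × F(x):
  age 3: 0.51 × 67 = 34.170
  age 4: 0.36 × 92 = 33.120
  age 5: 0.27 × 147 = 39.690
  age 6: 0.15 × 287 = 43.050
Maximum at age 6 (43.050).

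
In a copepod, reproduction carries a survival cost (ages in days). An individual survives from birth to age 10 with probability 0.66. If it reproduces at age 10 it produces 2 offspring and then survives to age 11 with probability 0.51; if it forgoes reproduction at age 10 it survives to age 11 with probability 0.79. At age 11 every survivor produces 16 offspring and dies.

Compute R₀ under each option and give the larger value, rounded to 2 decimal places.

8.34

breed at age 10: R₀ = 0.66 × (2 + 0.51 × 16) = 0.66 × 10.1600 = 6.7056
delay to age 11: R₀ = 0.66 × (0.79 × 16) = 0.66 × 12.6400 = 8.3424
Higher: delay to age 11 (8.3424).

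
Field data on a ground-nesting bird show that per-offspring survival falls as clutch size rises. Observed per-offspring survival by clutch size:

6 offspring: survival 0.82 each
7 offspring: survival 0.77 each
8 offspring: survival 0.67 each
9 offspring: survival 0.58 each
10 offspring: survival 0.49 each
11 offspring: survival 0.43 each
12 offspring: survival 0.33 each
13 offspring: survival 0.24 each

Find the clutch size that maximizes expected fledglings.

Expected fledglings = c × s(c):
  c=6: 6 × 0.82 = 4.920
  c=7: 7 × 0.77 = 5.390
  c=8: 8 × 0.67 = 5.360
  c=9: 9 × 0.58 = 5.220
  c=10: 10 × 0.49 = 4.900
  c=11: 11 × 0.43 = 4.730
  c=12: 12 × 0.33 = 3.960
  c=13: 13 × 0.24 = 3.120
Maximum at c = 7 (5.390 fledglings).

7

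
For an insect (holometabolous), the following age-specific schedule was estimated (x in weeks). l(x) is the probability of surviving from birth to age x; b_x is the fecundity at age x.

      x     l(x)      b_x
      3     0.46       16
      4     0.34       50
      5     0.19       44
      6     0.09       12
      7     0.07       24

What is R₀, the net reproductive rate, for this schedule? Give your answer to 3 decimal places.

35.480

R₀ = Σ l(x) b_x:
  age 3: 0.46 × 16 = 7.3600
  age 4: 0.34 × 50 = 17.0000
  age 5: 0.19 × 44 = 8.3600
  age 6: 0.09 × 12 = 1.0800
  age 7: 0.07 × 24 = 1.6800
R₀ = 7.3600 + 17.0000 + 8.3600 + 1.0800 + 1.6800 = 35.4800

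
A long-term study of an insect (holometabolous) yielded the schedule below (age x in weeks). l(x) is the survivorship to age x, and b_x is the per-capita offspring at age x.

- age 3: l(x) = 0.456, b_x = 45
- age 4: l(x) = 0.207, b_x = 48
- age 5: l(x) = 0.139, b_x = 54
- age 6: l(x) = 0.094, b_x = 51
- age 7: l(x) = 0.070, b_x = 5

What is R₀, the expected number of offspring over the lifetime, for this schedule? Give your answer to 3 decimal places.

R₀ = Σ l(x) b_x:
  age 3: 0.456 × 45 = 20.5200
  age 4: 0.207 × 48 = 9.9360
  age 5: 0.139 × 54 = 7.5060
  age 6: 0.094 × 51 = 4.7940
  age 7: 0.070 × 5 = 0.3500
R₀ = 20.5200 + 9.9360 + 7.5060 + 4.7940 + 0.3500 = 43.1060

43.106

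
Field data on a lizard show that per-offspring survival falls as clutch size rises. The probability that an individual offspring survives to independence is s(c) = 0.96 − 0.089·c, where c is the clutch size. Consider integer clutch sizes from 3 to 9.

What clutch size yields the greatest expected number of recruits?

5

Expected recruits = c × s(c):
  c=3: 3 × 0.693 = 2.079
  c=4: 4 × 0.604 = 2.416
  c=5: 5 × 0.515 = 2.575
  c=6: 6 × 0.426 = 2.556
  c=7: 7 × 0.337 = 2.359
  c=8: 8 × 0.248 = 1.984
  c=9: 9 × 0.159 = 1.431
Maximum at c = 5 (2.575 recruits).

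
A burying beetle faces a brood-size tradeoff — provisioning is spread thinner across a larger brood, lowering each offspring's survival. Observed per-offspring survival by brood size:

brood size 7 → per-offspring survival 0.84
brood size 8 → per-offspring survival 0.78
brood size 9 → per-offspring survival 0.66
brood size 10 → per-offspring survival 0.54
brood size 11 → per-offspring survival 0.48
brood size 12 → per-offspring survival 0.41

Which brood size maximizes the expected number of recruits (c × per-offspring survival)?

8

Expected recruits = c × s(c):
  c=7: 7 × 0.84 = 5.880
  c=8: 8 × 0.78 = 6.240
  c=9: 9 × 0.66 = 5.940
  c=10: 10 × 0.54 = 5.400
  c=11: 11 × 0.48 = 5.280
  c=12: 12 × 0.41 = 4.920
Maximum at c = 8 (6.240 recruits).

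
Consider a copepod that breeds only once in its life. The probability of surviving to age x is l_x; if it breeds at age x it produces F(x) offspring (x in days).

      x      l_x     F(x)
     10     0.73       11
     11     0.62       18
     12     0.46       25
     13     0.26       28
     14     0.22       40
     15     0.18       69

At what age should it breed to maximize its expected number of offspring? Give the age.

15

Expected offspring if breeding at age x = l_x × F(x):
  age 10: 0.73 × 11 = 8.030
  age 11: 0.62 × 18 = 11.160
  age 12: 0.46 × 25 = 11.500
  age 13: 0.26 × 28 = 7.280
  age 14: 0.22 × 40 = 8.800
  age 15: 0.18 × 69 = 12.420
Maximum at age 15 (12.420).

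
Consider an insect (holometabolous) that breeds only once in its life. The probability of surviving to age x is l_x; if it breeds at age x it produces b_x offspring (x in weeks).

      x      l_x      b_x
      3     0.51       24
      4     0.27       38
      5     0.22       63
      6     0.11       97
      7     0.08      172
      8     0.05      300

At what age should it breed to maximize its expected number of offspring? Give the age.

8

Expected offspring if breeding at age x = l_x × b_x:
  age 3: 0.51 × 24 = 12.240
  age 4: 0.27 × 38 = 10.260
  age 5: 0.22 × 63 = 13.860
  age 6: 0.11 × 97 = 10.670
  age 7: 0.08 × 172 = 13.760
  age 8: 0.05 × 300 = 15.000
Maximum at age 8 (15.000).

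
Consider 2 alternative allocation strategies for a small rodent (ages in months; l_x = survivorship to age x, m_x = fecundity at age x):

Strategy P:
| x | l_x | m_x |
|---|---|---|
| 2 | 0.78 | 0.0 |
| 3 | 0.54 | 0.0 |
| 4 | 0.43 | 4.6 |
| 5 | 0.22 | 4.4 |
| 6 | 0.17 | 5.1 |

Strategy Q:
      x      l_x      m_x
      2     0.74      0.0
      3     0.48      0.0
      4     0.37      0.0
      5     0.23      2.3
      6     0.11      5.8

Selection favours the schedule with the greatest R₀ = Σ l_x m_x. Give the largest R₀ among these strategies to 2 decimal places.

Strategy P: R₀ = 0.78×0.0 + 0.54×0.0 + 0.43×4.6 + 0.22×4.4 + 0.17×5.1 = 3.8130
Strategy Q: R₀ = 0.74×0.0 + 0.48×0.0 + 0.37×0.0 + 0.23×2.3 + 0.11×5.8 = 1.1670
Highest R₀: strategy P with 3.8130.

3.81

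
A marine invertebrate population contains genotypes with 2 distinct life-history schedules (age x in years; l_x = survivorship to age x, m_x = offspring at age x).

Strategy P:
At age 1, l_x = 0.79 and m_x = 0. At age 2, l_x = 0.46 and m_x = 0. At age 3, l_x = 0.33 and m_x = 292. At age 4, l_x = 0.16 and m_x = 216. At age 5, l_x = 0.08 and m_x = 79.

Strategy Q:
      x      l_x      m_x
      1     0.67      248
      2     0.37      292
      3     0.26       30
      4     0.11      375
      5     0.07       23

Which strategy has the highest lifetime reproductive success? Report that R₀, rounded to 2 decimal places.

Strategy P: R₀ = 0.79×0 + 0.46×0 + 0.33×292 + 0.16×216 + 0.08×79 = 137.2400
Strategy Q: R₀ = 0.67×248 + 0.37×292 + 0.26×30 + 0.11×375 + 0.07×23 = 324.8600
Highest R₀: strategy Q with 324.8600.

324.86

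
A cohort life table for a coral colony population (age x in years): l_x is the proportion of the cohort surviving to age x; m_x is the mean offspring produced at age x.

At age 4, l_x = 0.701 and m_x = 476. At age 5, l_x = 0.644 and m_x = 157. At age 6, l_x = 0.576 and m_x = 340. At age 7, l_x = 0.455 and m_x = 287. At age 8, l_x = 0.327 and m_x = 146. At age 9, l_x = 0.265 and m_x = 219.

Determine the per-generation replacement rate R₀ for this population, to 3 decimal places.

866.986

R₀ = Σ l_x m_x:
  age 4: 0.701 × 476 = 333.6760
  age 5: 0.644 × 157 = 101.1080
  age 6: 0.576 × 340 = 195.8400
  age 7: 0.455 × 287 = 130.5850
  age 8: 0.327 × 146 = 47.7420
  age 9: 0.265 × 219 = 58.0350
R₀ = 333.6760 + 101.1080 + 195.8400 + 130.5850 + 47.7420 + 58.0350 = 866.9860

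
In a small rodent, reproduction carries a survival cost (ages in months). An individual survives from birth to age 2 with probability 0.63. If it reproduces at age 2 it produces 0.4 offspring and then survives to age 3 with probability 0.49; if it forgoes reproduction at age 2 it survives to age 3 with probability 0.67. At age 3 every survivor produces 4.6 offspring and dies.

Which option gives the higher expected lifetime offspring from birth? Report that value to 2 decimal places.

1.94

breed at age 2: R₀ = 0.63 × (0.4 + 0.49 × 4.6) = 0.63 × 2.6540 = 1.6720
delay to age 3: R₀ = 0.63 × (0.67 × 4.6) = 0.63 × 3.0820 = 1.9417
Higher: delay to age 3 (1.9417).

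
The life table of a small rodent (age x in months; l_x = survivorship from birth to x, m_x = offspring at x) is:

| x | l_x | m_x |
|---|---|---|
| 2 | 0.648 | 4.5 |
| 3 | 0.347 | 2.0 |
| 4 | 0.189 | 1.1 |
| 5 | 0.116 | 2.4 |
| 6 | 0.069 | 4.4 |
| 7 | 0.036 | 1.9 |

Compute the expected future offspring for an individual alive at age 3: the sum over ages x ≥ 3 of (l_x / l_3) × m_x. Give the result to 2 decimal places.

l_3 = 0.347. Conditional survival from age 3 to x is l_x / l_3.
  x=3: (0.347/0.347) × 2.0 = 2.0000
  x=4: (0.189/0.347) × 1.1 = 0.5991
  x=5: (0.116/0.347) × 2.4 = 0.8023
  x=6: (0.069/0.347) × 4.4 = 0.8749
  x=7: (0.036/0.347) × 1.9 = 0.1971
Sum = 2.0000 + 0.5991 + 0.8023 + 0.8749 + 0.1971 = 4.4735

4.47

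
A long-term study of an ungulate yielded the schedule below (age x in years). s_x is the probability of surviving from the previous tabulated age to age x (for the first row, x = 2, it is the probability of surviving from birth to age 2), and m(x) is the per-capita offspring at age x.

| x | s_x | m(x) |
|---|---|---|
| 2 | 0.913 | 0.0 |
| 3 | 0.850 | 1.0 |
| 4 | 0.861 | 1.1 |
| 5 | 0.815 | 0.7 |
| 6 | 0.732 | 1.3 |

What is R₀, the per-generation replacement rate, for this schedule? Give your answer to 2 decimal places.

Survivorship from birth: l_x = s_2·s_3·…·s_x.
  l_2 = 0.91300
  l_3 = 0.77605
  l_4 = 0.66818
  l_5 = 0.54457
  l_6 = 0.39862
R₀ = Σ l_x m(x):
  age 2: 0.91300 × 0.0 = 0.0000
  age 3: 0.77605 × 1.0 = 0.7761
  age 4: 0.66818 × 1.1 = 0.7350
  age 5: 0.54457 × 0.7 = 0.3812
  age 6: 0.39862 × 1.3 = 0.5182
R₀ = 0.0000 + 0.7761 + 0.7350 + 0.3812 + 0.5182 = 2.4105

2.41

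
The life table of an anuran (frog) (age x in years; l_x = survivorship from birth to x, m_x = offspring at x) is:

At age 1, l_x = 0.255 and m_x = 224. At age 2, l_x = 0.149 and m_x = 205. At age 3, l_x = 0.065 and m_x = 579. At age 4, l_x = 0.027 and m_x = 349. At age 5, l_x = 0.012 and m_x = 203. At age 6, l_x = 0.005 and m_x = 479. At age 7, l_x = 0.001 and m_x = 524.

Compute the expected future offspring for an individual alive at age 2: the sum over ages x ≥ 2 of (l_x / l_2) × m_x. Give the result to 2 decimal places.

556.77

l_2 = 0.149. Conditional survival from age 2 to x is l_x / l_2.
  x=2: (0.149/0.149) × 205 = 205.0000
  x=3: (0.065/0.149) × 579 = 252.5839
  x=4: (0.027/0.149) × 349 = 63.2416
  x=5: (0.012/0.149) × 203 = 16.3490
  x=6: (0.005/0.149) × 479 = 16.0738
  x=7: (0.001/0.149) × 524 = 3.5168
Sum = 205.0000 + 252.5839 + 63.2416 + 16.3490 + 16.0738 + 3.5168 = 556.7651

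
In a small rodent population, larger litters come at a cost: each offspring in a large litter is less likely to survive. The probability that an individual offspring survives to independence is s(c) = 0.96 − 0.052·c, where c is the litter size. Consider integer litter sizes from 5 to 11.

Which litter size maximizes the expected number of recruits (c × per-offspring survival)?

Expected recruits = c × s(c):
  c=5: 5 × 0.700 = 3.500
  c=6: 6 × 0.648 = 3.888
  c=7: 7 × 0.596 = 4.172
  c=8: 8 × 0.544 = 4.352
  c=9: 9 × 0.492 = 4.428
  c=10: 10 × 0.440 = 4.400
  c=11: 11 × 0.388 = 4.268
Maximum at c = 9 (4.428 recruits).

9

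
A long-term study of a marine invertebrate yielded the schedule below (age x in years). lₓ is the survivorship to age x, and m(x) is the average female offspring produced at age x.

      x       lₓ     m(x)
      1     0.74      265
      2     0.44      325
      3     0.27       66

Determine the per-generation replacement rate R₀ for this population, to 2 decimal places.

356.92

R₀ = Σ lₓ m(x):
  age 1: 0.74 × 265 = 196.1000
  age 2: 0.44 × 325 = 143.0000
  age 3: 0.27 × 66 = 17.8200
R₀ = 196.1000 + 143.0000 + 17.8200 = 356.9200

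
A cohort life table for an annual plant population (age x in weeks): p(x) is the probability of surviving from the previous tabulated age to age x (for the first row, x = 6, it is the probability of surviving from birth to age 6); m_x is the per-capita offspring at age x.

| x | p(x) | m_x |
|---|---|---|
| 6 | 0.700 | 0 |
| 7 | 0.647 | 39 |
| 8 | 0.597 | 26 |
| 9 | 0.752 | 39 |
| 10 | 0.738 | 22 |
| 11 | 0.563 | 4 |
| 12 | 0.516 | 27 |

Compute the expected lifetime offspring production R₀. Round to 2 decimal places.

37.44

Survivorship from birth: l_x = p_6·p_7·…·p_x.
  l_6 = 0.70000
  l_7 = 0.45290
  l_8 = 0.27038
  l_9 = 0.20333
  l_10 = 0.15006
  l_11 = 0.08448
  l_12 = 0.04359
R₀ = Σ l_x m_x:
  age 6: 0.70000 × 0 = 0.0000
  age 7: 0.45290 × 39 = 17.6631
  age 8: 0.27038 × 26 = 7.0299
  age 9: 0.20333 × 39 = 7.9299
  age 10: 0.15006 × 22 = 3.3013
  age 11: 0.08448 × 4 = 0.3379
  age 12: 0.04359 × 27 = 1.1769
R₀ = 0.0000 + 17.6631 + 7.0299 + 7.9299 + 3.3013 + 0.3379 + 1.1769 = 37.4390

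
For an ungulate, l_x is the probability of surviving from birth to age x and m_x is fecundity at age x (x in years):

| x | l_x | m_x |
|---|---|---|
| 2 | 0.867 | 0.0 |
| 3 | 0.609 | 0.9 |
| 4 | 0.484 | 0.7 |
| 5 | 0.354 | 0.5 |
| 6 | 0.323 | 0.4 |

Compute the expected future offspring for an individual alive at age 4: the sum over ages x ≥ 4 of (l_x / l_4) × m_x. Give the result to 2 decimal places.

1.33

l_4 = 0.484. Conditional survival from age 4 to x is l_x / l_4.
  x=4: (0.484/0.484) × 0.7 = 0.7000
  x=5: (0.354/0.484) × 0.5 = 0.3657
  x=6: (0.323/0.484) × 0.4 = 0.2669
Sum = 0.7000 + 0.3657 + 0.2669 = 1.3326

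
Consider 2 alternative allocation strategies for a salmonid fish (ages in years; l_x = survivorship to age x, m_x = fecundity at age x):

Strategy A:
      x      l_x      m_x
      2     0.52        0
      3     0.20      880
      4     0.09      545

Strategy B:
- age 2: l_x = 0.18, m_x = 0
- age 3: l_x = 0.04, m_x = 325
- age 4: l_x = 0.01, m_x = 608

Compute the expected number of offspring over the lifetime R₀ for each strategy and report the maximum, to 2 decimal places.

Strategy A: R₀ = 0.52×0 + 0.20×880 + 0.09×545 = 225.0500
Strategy B: R₀ = 0.18×0 + 0.04×325 + 0.01×608 = 19.0800
Highest R₀: strategy A with 225.0500.

225.05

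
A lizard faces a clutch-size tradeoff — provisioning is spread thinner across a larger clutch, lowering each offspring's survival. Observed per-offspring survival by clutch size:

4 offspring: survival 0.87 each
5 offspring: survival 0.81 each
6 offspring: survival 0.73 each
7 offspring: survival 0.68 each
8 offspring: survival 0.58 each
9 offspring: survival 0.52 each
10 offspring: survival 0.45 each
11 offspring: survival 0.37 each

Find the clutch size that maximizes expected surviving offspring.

Expected surviving offspring = c × s(c):
  c=4: 4 × 0.87 = 3.480
  c=5: 5 × 0.81 = 4.050
  c=6: 6 × 0.73 = 4.380
  c=7: 7 × 0.68 = 4.760
  c=8: 8 × 0.58 = 4.640
  c=9: 9 × 0.52 = 4.680
  c=10: 10 × 0.45 = 4.500
  c=11: 11 × 0.37 = 4.070
Maximum at c = 7 (4.760 surviving offspring).

7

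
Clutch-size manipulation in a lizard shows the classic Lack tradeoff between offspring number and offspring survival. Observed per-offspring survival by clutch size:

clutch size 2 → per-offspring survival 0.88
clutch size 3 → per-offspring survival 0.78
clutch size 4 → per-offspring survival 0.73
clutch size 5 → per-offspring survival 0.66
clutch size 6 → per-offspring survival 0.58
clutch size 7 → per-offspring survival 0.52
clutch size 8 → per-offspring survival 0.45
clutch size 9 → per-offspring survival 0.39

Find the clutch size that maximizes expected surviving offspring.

7

Expected surviving offspring = c × s(c):
  c=2: 2 × 0.88 = 1.760
  c=3: 3 × 0.78 = 2.340
  c=4: 4 × 0.73 = 2.920
  c=5: 5 × 0.66 = 3.300
  c=6: 6 × 0.58 = 3.480
  c=7: 7 × 0.52 = 3.640
  c=8: 8 × 0.45 = 3.600
  c=9: 9 × 0.39 = 3.510
Maximum at c = 7 (3.640 surviving offspring).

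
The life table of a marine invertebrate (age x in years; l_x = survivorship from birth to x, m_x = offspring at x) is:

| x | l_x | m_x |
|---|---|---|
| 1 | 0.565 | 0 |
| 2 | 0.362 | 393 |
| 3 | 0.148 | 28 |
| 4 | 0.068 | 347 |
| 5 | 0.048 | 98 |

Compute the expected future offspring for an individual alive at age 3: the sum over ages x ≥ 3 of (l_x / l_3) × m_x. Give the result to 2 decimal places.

l_3 = 0.148. Conditional survival from age 3 to x is l_x / l_3.
  x=3: (0.148/0.148) × 28 = 28.0000
  x=4: (0.068/0.148) × 347 = 159.4324
  x=5: (0.048/0.148) × 98 = 31.7838
Sum = 28.0000 + 159.4324 + 31.7838 = 219.2162

219.22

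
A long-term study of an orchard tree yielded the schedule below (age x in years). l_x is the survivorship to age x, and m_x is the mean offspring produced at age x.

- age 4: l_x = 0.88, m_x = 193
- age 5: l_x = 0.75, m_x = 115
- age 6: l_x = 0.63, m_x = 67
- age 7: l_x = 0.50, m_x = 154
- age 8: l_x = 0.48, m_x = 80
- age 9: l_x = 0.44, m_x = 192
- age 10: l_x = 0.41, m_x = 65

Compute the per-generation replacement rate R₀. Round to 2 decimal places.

R₀ = Σ l_x m_x:
  age 4: 0.88 × 193 = 169.8400
  age 5: 0.75 × 115 = 86.2500
  age 6: 0.63 × 67 = 42.2100
  age 7: 0.50 × 154 = 77.0000
  age 8: 0.48 × 80 = 38.4000
  age 9: 0.44 × 192 = 84.4800
  age 10: 0.41 × 65 = 26.6500
R₀ = 169.8400 + 86.2500 + 42.2100 + 77.0000 + 38.4000 + 84.4800 + 26.6500 = 524.8300

524.83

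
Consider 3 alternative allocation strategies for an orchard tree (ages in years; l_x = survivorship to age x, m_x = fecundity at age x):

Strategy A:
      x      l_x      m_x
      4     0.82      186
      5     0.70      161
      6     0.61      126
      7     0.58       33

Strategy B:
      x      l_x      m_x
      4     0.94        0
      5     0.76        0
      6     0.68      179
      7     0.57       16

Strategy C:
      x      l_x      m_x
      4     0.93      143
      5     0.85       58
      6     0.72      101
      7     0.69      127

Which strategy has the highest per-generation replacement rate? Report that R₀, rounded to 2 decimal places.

361.22

Strategy A: R₀ = 0.82×186 + 0.70×161 + 0.61×126 + 0.58×33 = 361.2200
Strategy B: R₀ = 0.94×0 + 0.76×0 + 0.68×179 + 0.57×16 = 130.8400
Strategy C: R₀ = 0.93×143 + 0.85×58 + 0.72×101 + 0.69×127 = 342.6400
Highest R₀: strategy A with 361.2200.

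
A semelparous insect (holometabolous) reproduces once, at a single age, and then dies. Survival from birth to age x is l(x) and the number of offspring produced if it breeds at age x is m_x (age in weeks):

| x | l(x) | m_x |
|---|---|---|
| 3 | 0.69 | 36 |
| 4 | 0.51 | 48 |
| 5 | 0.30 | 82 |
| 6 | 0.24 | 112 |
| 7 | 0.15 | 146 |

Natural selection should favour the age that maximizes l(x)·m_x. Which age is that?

6

Expected offspring if breeding at age x = l(x) × m_x:
  age 3: 0.69 × 36 = 24.840
  age 4: 0.51 × 48 = 24.480
  age 5: 0.30 × 82 = 24.600
  age 6: 0.24 × 112 = 26.880
  age 7: 0.15 × 146 = 21.900
Maximum at age 6 (26.880).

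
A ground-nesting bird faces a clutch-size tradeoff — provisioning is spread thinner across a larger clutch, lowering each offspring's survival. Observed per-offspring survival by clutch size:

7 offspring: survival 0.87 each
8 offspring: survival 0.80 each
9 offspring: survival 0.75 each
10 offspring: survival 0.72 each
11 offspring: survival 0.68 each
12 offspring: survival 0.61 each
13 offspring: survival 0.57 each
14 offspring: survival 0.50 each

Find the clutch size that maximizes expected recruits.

11

Expected recruits = c × s(c):
  c=7: 7 × 0.87 = 6.090
  c=8: 8 × 0.80 = 6.400
  c=9: 9 × 0.75 = 6.750
  c=10: 10 × 0.72 = 7.200
  c=11: 11 × 0.68 = 7.480
  c=12: 12 × 0.61 = 7.320
  c=13: 13 × 0.57 = 7.410
  c=14: 14 × 0.50 = 7.000
Maximum at c = 11 (7.480 recruits).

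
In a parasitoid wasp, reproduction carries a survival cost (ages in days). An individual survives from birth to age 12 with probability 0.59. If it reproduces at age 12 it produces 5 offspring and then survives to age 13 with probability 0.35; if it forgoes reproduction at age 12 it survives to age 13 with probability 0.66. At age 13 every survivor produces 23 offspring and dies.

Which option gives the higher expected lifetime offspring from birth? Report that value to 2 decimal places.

8.96

breed at age 12: R₀ = 0.59 × (5 + 0.35 × 23) = 0.59 × 13.0500 = 7.6995
delay to age 13: R₀ = 0.59 × (0.66 × 23) = 0.59 × 15.1800 = 8.9562
Higher: delay to age 13 (8.9562).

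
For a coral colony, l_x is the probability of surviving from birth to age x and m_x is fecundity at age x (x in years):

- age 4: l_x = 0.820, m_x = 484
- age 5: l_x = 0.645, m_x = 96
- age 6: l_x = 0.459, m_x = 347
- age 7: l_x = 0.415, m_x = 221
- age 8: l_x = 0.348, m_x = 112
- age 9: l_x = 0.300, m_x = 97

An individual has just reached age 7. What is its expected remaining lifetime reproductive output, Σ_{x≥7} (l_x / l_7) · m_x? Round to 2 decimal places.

l_7 = 0.415. Conditional survival from age 7 to x is l_x / l_7.
  x=7: (0.415/0.415) × 221 = 221.0000
  x=8: (0.348/0.415) × 112 = 93.9181
  x=9: (0.300/0.415) × 97 = 70.1205
Sum = 221.0000 + 93.9181 + 70.1205 = 385.0386

385.04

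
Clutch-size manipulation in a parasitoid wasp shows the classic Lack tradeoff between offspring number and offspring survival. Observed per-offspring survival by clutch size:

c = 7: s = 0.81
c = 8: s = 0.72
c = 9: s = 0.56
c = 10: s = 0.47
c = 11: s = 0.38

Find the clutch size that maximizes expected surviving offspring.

Expected surviving offspring = c × s(c):
  c=7: 7 × 0.81 = 5.670
  c=8: 8 × 0.72 = 5.760
  c=9: 9 × 0.56 = 5.040
  c=10: 10 × 0.47 = 4.700
  c=11: 11 × 0.38 = 4.180
Maximum at c = 8 (5.760 surviving offspring).

8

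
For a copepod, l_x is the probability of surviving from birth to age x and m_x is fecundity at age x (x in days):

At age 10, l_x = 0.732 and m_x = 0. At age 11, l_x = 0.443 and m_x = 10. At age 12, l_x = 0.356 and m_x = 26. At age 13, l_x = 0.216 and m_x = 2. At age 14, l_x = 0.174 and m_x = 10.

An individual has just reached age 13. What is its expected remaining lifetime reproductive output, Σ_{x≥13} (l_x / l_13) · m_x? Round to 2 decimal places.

l_13 = 0.216. Conditional survival from age 13 to x is l_x / l_13.
  x=13: (0.216/0.216) × 2 = 2.0000
  x=14: (0.174/0.216) × 10 = 8.0556
Sum = 2.0000 + 8.0556 = 10.0556

10.06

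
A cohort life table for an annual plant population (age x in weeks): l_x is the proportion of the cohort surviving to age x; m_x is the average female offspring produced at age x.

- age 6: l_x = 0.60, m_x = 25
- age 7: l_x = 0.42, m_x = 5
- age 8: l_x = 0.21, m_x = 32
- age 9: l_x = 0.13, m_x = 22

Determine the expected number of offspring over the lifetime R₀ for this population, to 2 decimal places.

26.68

R₀ = Σ l_x m_x:
  age 6: 0.60 × 25 = 15.0000
  age 7: 0.42 × 5 = 2.1000
  age 8: 0.21 × 32 = 6.7200
  age 9: 0.13 × 22 = 2.8600
R₀ = 15.0000 + 2.1000 + 6.7200 + 2.8600 = 26.6800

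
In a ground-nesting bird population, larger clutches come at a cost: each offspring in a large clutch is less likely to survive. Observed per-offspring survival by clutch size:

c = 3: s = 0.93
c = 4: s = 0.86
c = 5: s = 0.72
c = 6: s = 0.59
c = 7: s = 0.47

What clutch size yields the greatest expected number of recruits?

5

Expected recruits = c × s(c):
  c=3: 3 × 0.93 = 2.790
  c=4: 4 × 0.86 = 3.440
  c=5: 5 × 0.72 = 3.600
  c=6: 6 × 0.59 = 3.540
  c=7: 7 × 0.47 = 3.290
Maximum at c = 5 (3.600 recruits).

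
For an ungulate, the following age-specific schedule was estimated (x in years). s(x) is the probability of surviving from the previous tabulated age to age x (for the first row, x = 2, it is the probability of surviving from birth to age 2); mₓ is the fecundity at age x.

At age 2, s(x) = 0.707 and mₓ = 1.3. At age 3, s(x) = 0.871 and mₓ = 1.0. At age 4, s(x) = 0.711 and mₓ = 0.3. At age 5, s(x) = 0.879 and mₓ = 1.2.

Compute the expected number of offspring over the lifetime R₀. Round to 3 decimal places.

2.128

Survivorship from birth: l_x = s_2·s_3·…·s_x.
  l_2 = 0.70700
  l_3 = 0.61580
  l_4 = 0.43783
  l_5 = 0.38485
R₀ = Σ l_x mₓ:
  age 2: 0.70700 × 1.3 = 0.9191
  age 3: 0.61580 × 1.0 = 0.6158
  age 4: 0.43783 × 0.3 = 0.1313
  age 5: 0.38485 × 1.2 = 0.4618
R₀ = 0.9191 + 0.6158 + 0.1313 + 0.4618 = 2.1281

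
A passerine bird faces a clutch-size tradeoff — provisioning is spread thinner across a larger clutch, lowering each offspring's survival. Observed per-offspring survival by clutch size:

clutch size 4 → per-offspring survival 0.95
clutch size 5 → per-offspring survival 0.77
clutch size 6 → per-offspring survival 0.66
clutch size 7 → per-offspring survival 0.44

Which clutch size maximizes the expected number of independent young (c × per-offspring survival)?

6

Expected independent young = c × s(c):
  c=4: 4 × 0.95 = 3.800
  c=5: 5 × 0.77 = 3.850
  c=6: 6 × 0.66 = 3.960
  c=7: 7 × 0.44 = 3.080
Maximum at c = 6 (3.960 independent young).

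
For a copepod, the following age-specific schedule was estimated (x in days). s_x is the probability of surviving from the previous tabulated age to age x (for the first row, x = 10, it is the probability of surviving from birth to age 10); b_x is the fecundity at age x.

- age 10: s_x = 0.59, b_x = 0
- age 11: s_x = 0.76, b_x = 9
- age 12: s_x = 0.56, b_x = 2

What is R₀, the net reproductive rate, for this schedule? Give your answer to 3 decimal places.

4.538

Survivorship from birth: l_x = s_10·s_11·…·s_x.
  l_10 = 0.59000
  l_11 = 0.44840
  l_12 = 0.25110
R₀ = Σ l_x b_x:
  age 10: 0.59000 × 0 = 0.0000
  age 11: 0.44840 × 9 = 4.0356
  age 12: 0.25110 × 2 = 0.5022
R₀ = 0.0000 + 4.0356 + 0.5022 = 4.5378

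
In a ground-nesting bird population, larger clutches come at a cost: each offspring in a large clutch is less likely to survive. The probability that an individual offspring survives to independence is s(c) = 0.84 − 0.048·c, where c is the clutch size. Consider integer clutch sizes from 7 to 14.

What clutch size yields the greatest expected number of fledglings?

Expected fledglings = c × s(c):
  c=7: 7 × 0.504 = 3.528
  c=8: 8 × 0.456 = 3.648
  c=9: 9 × 0.408 = 3.672
  c=10: 10 × 0.360 = 3.600
  c=11: 11 × 0.312 = 3.432
  c=12: 12 × 0.264 = 3.168
  c=13: 13 × 0.216 = 2.808
  c=14: 14 × 0.168 = 2.352
Maximum at c = 9 (3.672 fledglings).

9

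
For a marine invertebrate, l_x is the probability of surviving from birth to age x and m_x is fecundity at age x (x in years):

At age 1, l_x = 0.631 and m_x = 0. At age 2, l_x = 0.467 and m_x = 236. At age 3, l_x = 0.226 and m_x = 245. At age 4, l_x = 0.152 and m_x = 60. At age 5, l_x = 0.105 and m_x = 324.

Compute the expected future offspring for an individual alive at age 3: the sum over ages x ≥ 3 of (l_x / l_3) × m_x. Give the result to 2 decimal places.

435.88

l_3 = 0.226. Conditional survival from age 3 to x is l_x / l_3.
  x=3: (0.226/0.226) × 245 = 245.0000
  x=4: (0.152/0.226) × 60 = 40.3540
  x=5: (0.105/0.226) × 324 = 150.5310
Sum = 245.0000 + 40.3540 + 150.5310 = 435.8850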